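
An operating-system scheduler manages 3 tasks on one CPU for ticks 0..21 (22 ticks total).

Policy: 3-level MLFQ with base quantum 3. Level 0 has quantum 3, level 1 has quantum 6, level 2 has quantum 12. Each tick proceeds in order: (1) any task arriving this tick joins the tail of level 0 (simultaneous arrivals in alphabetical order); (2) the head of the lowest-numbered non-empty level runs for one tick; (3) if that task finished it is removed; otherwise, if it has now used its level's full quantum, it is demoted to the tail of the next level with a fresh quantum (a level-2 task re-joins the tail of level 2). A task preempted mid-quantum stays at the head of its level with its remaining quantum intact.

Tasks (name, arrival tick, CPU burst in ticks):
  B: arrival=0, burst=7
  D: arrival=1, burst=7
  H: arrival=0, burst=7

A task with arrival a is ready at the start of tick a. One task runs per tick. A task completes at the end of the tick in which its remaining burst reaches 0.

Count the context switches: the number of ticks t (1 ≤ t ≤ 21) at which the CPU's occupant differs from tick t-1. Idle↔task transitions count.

context switches = 6

t=0: L0/L1/L2 = BH/-/- → run B
t=1: L0/L1/L2 = BHD/-/- → run B
t=2: L0/L1/L2 = BHD/-/- → run B
t=3: L0/L1/L2 = HD/B/- → run H
t=4: L0/L1/L2 = HD/B/- → run H
t=5: L0/L1/L2 = HD/B/- → run H
t=6: L0/L1/L2 = D/BH/- → run D
t=7: L0/L1/L2 = D/BH/- → run D
t=8: L0/L1/L2 = D/BH/- → run D
t=9: L0/L1/L2 = -/BHD/- → run B
t=10: L0/L1/L2 = -/BHD/- → run B
t=11: L0/L1/L2 = -/BHD/- → run B
t=12: L0/L1/L2 = -/BHD/- → run B
t=13: L0/L1/L2 = -/HD/- → run H
t=14: L0/L1/L2 = -/HD/- → run H
t=15: L0/L1/L2 = -/HD/- → run H
t=16: L0/L1/L2 = -/HD/- → run H
t=17: L0/L1/L2 = -/D/- → run D
t=18: L0/L1/L2 = -/D/- → run D
t=19: L0/L1/L2 = -/D/- → run D
t=20: L0/L1/L2 = -/D/- → run D
t=21: (idle)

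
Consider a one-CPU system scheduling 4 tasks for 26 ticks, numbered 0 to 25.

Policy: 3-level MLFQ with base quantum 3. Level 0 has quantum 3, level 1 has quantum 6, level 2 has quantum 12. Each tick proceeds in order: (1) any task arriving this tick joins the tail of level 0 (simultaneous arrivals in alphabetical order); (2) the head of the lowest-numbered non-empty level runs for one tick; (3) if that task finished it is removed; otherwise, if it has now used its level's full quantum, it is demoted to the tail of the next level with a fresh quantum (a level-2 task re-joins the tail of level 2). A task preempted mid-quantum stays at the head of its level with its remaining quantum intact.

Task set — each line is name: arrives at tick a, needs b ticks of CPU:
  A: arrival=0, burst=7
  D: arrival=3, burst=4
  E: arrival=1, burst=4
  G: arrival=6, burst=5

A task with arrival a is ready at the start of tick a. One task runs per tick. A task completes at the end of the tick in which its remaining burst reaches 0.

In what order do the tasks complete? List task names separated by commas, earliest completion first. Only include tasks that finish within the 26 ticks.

completion order = A, E, D, G

t=0: L0/L1/L2 = A/-/- → run A
t=1: L0/L1/L2 = AE/-/- → run A
t=2: L0/L1/L2 = AE/-/- → run A
t=3: L0/L1/L2 = ED/A/- → run E
t=4: L0/L1/L2 = ED/A/- → run E
t=5: L0/L1/L2 = ED/A/- → run E
t=6: L0/L1/L2 = DG/AE/- → run D
t=7: L0/L1/L2 = DG/AE/- → run D
t=8: L0/L1/L2 = DG/AE/- → run D
t=9: L0/L1/L2 = G/AED/- → run G
t=10: L0/L1/L2 = G/AED/- → run G
t=11: L0/L1/L2 = G/AED/- → run G
t=12: L0/L1/L2 = -/AEDG/- → run A
t=13: L0/L1/L2 = -/AEDG/- → run A
t=14: L0/L1/L2 = -/AEDG/- → run A
t=15: L0/L1/L2 = -/AEDG/- → run A
t=16: L0/L1/L2 = -/EDG/- → run E
t=17: L0/L1/L2 = -/DG/- → run D
t=18: L0/L1/L2 = -/G/- → run G
t=19: L0/L1/L2 = -/G/- → run G
t=20: (idle)
t=21: (idle)
t=22: (idle)
t=23: (idle)
t=24: (idle)
t=25: (idle)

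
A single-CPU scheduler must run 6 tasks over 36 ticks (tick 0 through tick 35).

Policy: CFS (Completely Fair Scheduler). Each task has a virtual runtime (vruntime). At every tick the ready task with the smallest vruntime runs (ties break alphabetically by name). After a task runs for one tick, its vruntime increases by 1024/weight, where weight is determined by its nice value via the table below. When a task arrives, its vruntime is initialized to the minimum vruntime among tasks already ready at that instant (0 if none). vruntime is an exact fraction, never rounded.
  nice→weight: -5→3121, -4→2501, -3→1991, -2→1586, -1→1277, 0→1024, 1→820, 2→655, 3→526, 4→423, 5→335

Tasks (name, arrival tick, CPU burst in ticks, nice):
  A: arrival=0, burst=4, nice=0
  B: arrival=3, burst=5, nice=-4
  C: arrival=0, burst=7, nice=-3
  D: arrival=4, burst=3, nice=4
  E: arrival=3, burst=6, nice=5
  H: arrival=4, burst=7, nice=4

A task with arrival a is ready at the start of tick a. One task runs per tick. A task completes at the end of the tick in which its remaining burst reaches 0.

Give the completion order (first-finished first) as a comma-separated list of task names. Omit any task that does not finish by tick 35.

t=0: vr[A=0 C=0] → run A
t=1: vr[A=1 C=0] → run C
t=2: vr[A=1 C=1024/1991] → run C
t=3: vr[A=1 B=1 C=2048/1991 E=1] → run A
t=4: vr[A=2 B=1 C=2048/1991 D=1 E=1 H=1] → run B
t=5: vr[A=2 B=3525/2501 C=2048/1991 D=1 E=1 H=1] → run D
t=6: vr[A=2 B=3525/2501 C=2048/1991 D=1447/423 E=1 H=1] → run E
t=7: vr[A=2 B=3525/2501 C=2048/1991 D=1447/423 E=1359/335 H=1] → run H
t=8: vr[A=2 B=3525/2501 C=2048/1991 D=1447/423 E=1359/335 H=1447/423] → run C
t=9: vr[A=2 B=3525/2501 C=3072/1991 D=1447/423 E=1359/335 H=1447/423] → run B
t=10: vr[A=2 B=4549/2501 C=3072/1991 D=1447/423 E=1359/335 H=1447/423] → run C
t=11: vr[A=2 B=4549/2501 C=4096/1991 D=1447/423 E=1359/335 H=1447/423] → run B
t=12: vr[A=2 B=5573/2501 C=4096/1991 D=1447/423 E=1359/335 H=1447/423] → run A
t=13: vr[A=3 B=5573/2501 C=4096/1991 D=1447/423 E=1359/335 H=1447/423] → run C
t=14: vr[A=3 B=5573/2501 C=5120/1991 D=1447/423 E=1359/335 H=1447/423] → run B
t=15: vr[A=3 B=6597/2501 C=5120/1991 D=1447/423 E=1359/335 H=1447/423] → run C
t=16: vr[A=3 B=6597/2501 C=6144/1991 D=1447/423 E=1359/335 H=1447/423] → run B
t=17: vr[A=3 C=6144/1991 D=1447/423 E=1359/335 H=1447/423] → run A
t=18: vr[C=6144/1991 D=1447/423 E=1359/335 H=1447/423] → run C
t=19: vr[D=1447/423 E=1359/335 H=1447/423] → run D
t=20: vr[D=2471/423 E=1359/335 H=1447/423] → run H
t=21: vr[D=2471/423 E=1359/335 H=2471/423] → run E
t=22: vr[D=2471/423 E=2383/335 H=2471/423] → run D
t=23: vr[E=2383/335 H=2471/423] → run H
t=24: vr[E=2383/335 H=1165/141] → run E
t=25: vr[E=3407/335 H=1165/141] → run H
t=26: vr[E=3407/335 H=4519/423] → run E
t=27: vr[E=4431/335 H=4519/423] → run H
t=28: vr[E=4431/335 H=5543/423] → run H
t=29: vr[E=4431/335 H=2189/141] → run E
t=30: vr[E=1091/67 H=2189/141] → run H
t=31: vr[E=1091/67] → run E
t=32: (idle)
t=33: (idle)
t=34: (idle)
t=35: (idle)

completion order = B, A, C, D, H, E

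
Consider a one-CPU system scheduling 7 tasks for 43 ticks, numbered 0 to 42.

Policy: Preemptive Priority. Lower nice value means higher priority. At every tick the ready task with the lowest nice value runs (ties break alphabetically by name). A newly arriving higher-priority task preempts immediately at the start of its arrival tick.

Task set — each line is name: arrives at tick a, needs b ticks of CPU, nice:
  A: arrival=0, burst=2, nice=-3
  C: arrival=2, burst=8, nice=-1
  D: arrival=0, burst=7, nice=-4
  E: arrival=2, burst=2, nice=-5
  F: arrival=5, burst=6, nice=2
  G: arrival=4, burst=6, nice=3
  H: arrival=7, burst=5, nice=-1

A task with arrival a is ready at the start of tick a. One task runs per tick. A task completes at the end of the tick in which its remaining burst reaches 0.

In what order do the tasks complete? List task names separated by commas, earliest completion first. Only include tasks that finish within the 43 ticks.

completion order = E, D, A, C, H, F, G

t=0: ready={A,D} → run D
t=1: ready={A,D} → run D
t=2: ready={A,C,D,E} → run E
t=3: ready={A,C,D,E} → run E
t=4: ready={A,C,D,G} → run D
t=5: ready={A,C,D,F,G} → run D
t=6: ready={A,C,D,F,G} → run D
t=7: ready={A,C,D,F,G,H} → run D
t=8: ready={A,C,D,F,G,H} → run D
t=9: ready={A,C,F,G,H} → run A
t=10: ready={A,C,F,G,H} → run A
t=11: ready={C,F,G,H} → run C
t=12: ready={C,F,G,H} → run C
t=13: ready={C,F,G,H} → run C
t=14: ready={C,F,G,H} → run C
t=15: ready={C,F,G,H} → run C
t=16: ready={C,F,G,H} → run C
t=17: ready={C,F,G,H} → run C
t=18: ready={C,F,G,H} → run C
t=19: ready={F,G,H} → run H
t=20: ready={F,G,H} → run H
t=21: ready={F,G,H} → run H
t=22: ready={F,G,H} → run H
t=23: ready={F,G,H} → run H
t=24: ready={F,G} → run F
t=25: ready={F,G} → run F
t=26: ready={F,G} → run F
t=27: ready={F,G} → run F
t=28: ready={F,G} → run F
t=29: ready={F,G} → run F
t=30: ready={G} → run G
t=31: ready={G} → run G
t=32: ready={G} → run G
t=33: ready={G} → run G
t=34: ready={G} → run G
t=35: ready={G} → run G
t=36: (idle)
t=37: (idle)
t=38: (idle)
t=39: (idle)
t=40: (idle)
t=41: (idle)
t=42: (idle)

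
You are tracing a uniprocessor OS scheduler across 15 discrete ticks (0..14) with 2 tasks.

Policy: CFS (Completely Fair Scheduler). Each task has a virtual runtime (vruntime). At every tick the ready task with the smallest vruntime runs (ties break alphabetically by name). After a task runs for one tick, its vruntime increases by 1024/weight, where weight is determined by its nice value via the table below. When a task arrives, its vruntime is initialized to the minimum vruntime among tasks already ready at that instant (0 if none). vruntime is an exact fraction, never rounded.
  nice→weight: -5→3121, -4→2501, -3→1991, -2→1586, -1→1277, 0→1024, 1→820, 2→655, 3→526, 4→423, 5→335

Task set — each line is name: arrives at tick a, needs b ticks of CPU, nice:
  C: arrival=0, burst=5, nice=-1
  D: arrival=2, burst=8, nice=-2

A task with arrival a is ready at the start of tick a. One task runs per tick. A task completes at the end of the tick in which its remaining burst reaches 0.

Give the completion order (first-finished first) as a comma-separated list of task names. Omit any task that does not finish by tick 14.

completion order = C, D

t=0: vr[C=0] → run C
t=1: vr[C=1024/1277] → run C
t=2: vr[C=2048/1277 D=2048/1277] → run C
t=3: vr[C=3072/1277 D=2048/1277] → run D
t=4: vr[C=3072/1277 D=2277888/1012661] → run D
t=5: vr[C=3072/1277 D=2931712/1012661] → run C
t=6: vr[C=4096/1277 D=2931712/1012661] → run D
t=7: vr[C=4096/1277 D=3585536/1012661] → run C
t=8: vr[D=3585536/1012661] → run D
t=9: vr[D=4239360/1012661] → run D
t=10: vr[D=4893184/1012661] → run D
t=11: vr[D=5547008/1012661] → run D
t=12: vr[D=6200832/1012661] → run D
t=13: (idle)
t=14: (idle)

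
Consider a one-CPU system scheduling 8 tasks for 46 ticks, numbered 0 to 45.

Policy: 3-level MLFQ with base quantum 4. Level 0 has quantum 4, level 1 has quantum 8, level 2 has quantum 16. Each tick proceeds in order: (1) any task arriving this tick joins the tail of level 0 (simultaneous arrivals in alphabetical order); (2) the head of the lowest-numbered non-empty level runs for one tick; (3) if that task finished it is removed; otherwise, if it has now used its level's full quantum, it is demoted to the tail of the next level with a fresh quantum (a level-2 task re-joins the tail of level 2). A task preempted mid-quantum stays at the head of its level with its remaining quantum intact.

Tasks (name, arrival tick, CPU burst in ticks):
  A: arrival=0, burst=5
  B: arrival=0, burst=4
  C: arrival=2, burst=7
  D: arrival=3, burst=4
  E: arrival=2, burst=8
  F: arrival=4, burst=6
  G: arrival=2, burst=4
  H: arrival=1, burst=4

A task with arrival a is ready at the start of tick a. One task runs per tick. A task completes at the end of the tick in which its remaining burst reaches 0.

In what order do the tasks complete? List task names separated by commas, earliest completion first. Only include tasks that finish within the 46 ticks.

t=0: L0/L1/L2 = AB/-/- → run A
t=1: L0/L1/L2 = ABH/-/- → run A
t=2: L0/L1/L2 = ABHCEG/-/- → run A
t=3: L0/L1/L2 = ABHCEGD/-/- → run A
t=4: L0/L1/L2 = BHCEGDF/A/- → run B
t=5: L0/L1/L2 = BHCEGDF/A/- → run B
t=6: L0/L1/L2 = BHCEGDF/A/- → run B
t=7: L0/L1/L2 = BHCEGDF/A/- → run B
t=8: L0/L1/L2 = HCEGDF/A/- → run H
t=9: L0/L1/L2 = HCEGDF/A/- → run H
t=10: L0/L1/L2 = HCEGDF/A/- → run H
t=11: L0/L1/L2 = HCEGDF/A/- → run H
t=12: L0/L1/L2 = CEGDF/A/- → run C
t=13: L0/L1/L2 = CEGDF/A/- → run C
t=14: L0/L1/L2 = CEGDF/A/- → run C
t=15: L0/L1/L2 = CEGDF/A/- → run C
t=16: L0/L1/L2 = EGDF/AC/- → run E
t=17: L0/L1/L2 = EGDF/AC/- → run E
t=18: L0/L1/L2 = EGDF/AC/- → run E
t=19: L0/L1/L2 = EGDF/AC/- → run E
t=20: L0/L1/L2 = GDF/ACE/- → run G
t=21: L0/L1/L2 = GDF/ACE/- → run G
t=22: L0/L1/L2 = GDF/ACE/- → run G
t=23: L0/L1/L2 = GDF/ACE/- → run G
t=24: L0/L1/L2 = DF/ACE/- → run D
t=25: L0/L1/L2 = DF/ACE/- → run D
t=26: L0/L1/L2 = DF/ACE/- → run D
t=27: L0/L1/L2 = DF/ACE/- → run D
t=28: L0/L1/L2 = F/ACE/- → run F
t=29: L0/L1/L2 = F/ACE/- → run F
t=30: L0/L1/L2 = F/ACE/- → run F
t=31: L0/L1/L2 = F/ACE/- → run F
t=32: L0/L1/L2 = -/ACEF/- → run A
t=33: L0/L1/L2 = -/CEF/- → run C
t=34: L0/L1/L2 = -/CEF/- → run C
t=35: L0/L1/L2 = -/CEF/- → run C
t=36: L0/L1/L2 = -/EF/- → run E
t=37: L0/L1/L2 = -/EF/- → run E
t=38: L0/L1/L2 = -/EF/- → run E
t=39: L0/L1/L2 = -/EF/- → run E
t=40: L0/L1/L2 = -/F/- → run F
t=41: L0/L1/L2 = -/F/- → run F
t=42: (idle)
t=43: (idle)
t=44: (idle)
t=45: (idle)

completion order = B, H, G, D, A, C, E, F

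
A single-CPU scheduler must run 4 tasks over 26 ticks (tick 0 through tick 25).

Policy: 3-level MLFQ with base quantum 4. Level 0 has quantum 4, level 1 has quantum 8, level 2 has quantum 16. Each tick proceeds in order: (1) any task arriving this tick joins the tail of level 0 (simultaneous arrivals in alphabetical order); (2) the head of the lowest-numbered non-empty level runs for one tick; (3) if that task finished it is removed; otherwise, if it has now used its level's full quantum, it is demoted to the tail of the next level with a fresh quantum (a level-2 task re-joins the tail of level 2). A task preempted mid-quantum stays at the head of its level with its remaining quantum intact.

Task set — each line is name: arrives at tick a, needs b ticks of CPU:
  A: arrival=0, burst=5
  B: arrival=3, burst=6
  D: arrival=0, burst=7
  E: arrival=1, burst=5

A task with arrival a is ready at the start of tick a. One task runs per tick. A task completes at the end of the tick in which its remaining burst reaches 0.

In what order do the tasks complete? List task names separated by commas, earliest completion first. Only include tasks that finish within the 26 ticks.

completion order = A, D, E, B

t=0: L0/L1/L2 = AD/-/- → run A
t=1: L0/L1/L2 = ADE/-/- → run A
t=2: L0/L1/L2 = ADE/-/- → run A
t=3: L0/L1/L2 = ADEB/-/- → run A
t=4: L0/L1/L2 = DEB/A/- → run D
t=5: L0/L1/L2 = DEB/A/- → run D
t=6: L0/L1/L2 = DEB/A/- → run D
t=7: L0/L1/L2 = DEB/A/- → run D
t=8: L0/L1/L2 = EB/AD/- → run E
t=9: L0/L1/L2 = EB/AD/- → run E
t=10: L0/L1/L2 = EB/AD/- → run E
t=11: L0/L1/L2 = EB/AD/- → run E
t=12: L0/L1/L2 = B/ADE/- → run B
t=13: L0/L1/L2 = B/ADE/- → run B
t=14: L0/L1/L2 = B/ADE/- → run B
t=15: L0/L1/L2 = B/ADE/- → run B
t=16: L0/L1/L2 = -/ADEB/- → run A
t=17: L0/L1/L2 = -/DEB/- → run D
t=18: L0/L1/L2 = -/DEB/- → run D
t=19: L0/L1/L2 = -/DEB/- → run D
t=20: L0/L1/L2 = -/EB/- → run E
t=21: L0/L1/L2 = -/B/- → run B
t=22: L0/L1/L2 = -/B/- → run B
t=23: (idle)
t=24: (idle)
t=25: (idle)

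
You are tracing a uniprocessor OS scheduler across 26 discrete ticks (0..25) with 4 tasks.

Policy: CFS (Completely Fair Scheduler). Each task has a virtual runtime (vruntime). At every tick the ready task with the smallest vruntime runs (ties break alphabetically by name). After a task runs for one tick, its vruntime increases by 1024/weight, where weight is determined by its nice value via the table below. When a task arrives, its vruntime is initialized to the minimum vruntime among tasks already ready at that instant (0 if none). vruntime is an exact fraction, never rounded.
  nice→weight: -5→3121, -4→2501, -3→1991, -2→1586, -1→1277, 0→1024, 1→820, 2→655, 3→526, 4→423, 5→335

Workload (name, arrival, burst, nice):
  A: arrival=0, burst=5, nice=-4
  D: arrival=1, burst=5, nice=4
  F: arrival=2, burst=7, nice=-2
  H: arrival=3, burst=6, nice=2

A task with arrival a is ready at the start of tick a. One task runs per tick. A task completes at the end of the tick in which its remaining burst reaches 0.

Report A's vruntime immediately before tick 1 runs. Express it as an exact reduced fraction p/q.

vruntime(A, start of tick 1) = 1024/2501

t=0: vr[A=0] → run A
t=1: vr[A=1024/2501 D=1024/2501] → run A
t=2: vr[A=2048/2501 D=1024/2501 F=1024/2501] → run D
t=3: vr[A=2048/2501 D=2994176/1057923 F=1024/2501 H=1024/2501] → run F
t=4: vr[A=2048/2501 D=2994176/1057923 F=34304/32513 H=1024/2501] → run H
t=5: vr[A=2048/2501 D=2994176/1057923 F=34304/32513 H=3231744/1638155] → run A
t=6: vr[A=3072/2501 D=2994176/1057923 F=34304/32513 H=3231744/1638155] → run F
t=7: vr[A=3072/2501 D=2994176/1057923 F=55296/32513 H=3231744/1638155] → run A
t=8: vr[A=4096/2501 D=2994176/1057923 F=55296/32513 H=3231744/1638155] → run A
t=9: vr[D=2994176/1057923 F=55296/32513 H=3231744/1638155] → run F
t=10: vr[D=2994176/1057923 F=76288/32513 H=3231744/1638155] → run H
t=11: vr[D=2994176/1057923 F=76288/32513 H=5792768/1638155] → run F
t=12: vr[D=2994176/1057923 F=97280/32513 H=5792768/1638155] → run D
t=13: vr[D=5555200/1057923 F=97280/32513 H=5792768/1638155] → run F
t=14: vr[D=5555200/1057923 F=118272/32513 H=5792768/1638155] → run H
t=15: vr[D=5555200/1057923 F=118272/32513 H=8353792/1638155] → run F
t=16: vr[D=5555200/1057923 F=139264/32513 H=8353792/1638155] → run F
t=17: vr[D=5555200/1057923 H=8353792/1638155] → run H
t=18: vr[D=5555200/1057923 H=10914816/1638155] → run D
t=19: vr[D=2705408/352641 H=10914816/1638155] → run H
t=20: vr[D=2705408/352641 H=2695168/327631] → run D
t=21: vr[D=10677248/1057923 H=2695168/327631] → run H
t=22: vr[D=10677248/1057923] → run D
t=23: (idle)
t=24: (idle)
t=25: (idle)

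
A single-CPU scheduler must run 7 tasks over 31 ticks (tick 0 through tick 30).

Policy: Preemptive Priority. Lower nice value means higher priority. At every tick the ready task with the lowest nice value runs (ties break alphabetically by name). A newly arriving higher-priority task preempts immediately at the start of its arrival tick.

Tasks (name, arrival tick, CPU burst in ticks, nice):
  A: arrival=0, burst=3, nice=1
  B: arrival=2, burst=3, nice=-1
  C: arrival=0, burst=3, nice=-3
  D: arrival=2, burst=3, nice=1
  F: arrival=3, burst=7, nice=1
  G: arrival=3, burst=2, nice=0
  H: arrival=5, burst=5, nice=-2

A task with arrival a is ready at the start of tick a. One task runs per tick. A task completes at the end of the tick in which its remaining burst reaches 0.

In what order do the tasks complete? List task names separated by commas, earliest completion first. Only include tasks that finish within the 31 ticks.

completion order = C, H, B, G, A, D, F

t=0: ready={A,C} → run C
t=1: ready={A,C} → run C
t=2: ready={A,B,C,D} → run C
t=3: ready={A,B,D,F,G} → run B
t=4: ready={A,B,D,F,G} → run B
t=5: ready={A,B,D,F,G,H} → run H
t=6: ready={A,B,D,F,G,H} → run H
t=7: ready={A,B,D,F,G,H} → run H
t=8: ready={A,B,D,F,G,H} → run H
t=9: ready={A,B,D,F,G,H} → run H
t=10: ready={A,B,D,F,G} → run B
t=11: ready={A,D,F,G} → run G
t=12: ready={A,D,F,G} → run G
t=13: ready={A,D,F} → run A
t=14: ready={A,D,F} → run A
t=15: ready={A,D,F} → run A
t=16: ready={D,F} → run D
t=17: ready={D,F} → run D
t=18: ready={D,F} → run D
t=19: ready={F} → run F
t=20: ready={F} → run F
t=21: ready={F} → run F
t=22: ready={F} → run F
t=23: ready={F} → run F
t=24: ready={F} → run F
t=25: ready={F} → run F
t=26: (idle)
t=27: (idle)
t=28: (idle)
t=29: (idle)
t=30: (idle)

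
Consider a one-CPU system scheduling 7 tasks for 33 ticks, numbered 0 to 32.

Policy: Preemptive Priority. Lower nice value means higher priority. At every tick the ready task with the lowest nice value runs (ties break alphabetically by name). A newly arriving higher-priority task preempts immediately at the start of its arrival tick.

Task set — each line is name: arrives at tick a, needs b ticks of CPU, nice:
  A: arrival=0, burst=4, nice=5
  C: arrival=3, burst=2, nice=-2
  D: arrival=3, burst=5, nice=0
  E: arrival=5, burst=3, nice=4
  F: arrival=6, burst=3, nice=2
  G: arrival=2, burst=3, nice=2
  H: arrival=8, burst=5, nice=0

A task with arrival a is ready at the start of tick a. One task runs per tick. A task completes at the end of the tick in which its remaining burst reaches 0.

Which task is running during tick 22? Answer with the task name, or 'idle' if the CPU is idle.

t=0: ready={A} → run A
t=1: ready={A} → run A
t=2: ready={A,G} → run G
t=3: ready={A,C,D,G} → run C
t=4: ready={A,C,D,G} → run C
t=5: ready={A,D,E,G} → run D
t=6: ready={A,D,E,F,G} → run D
t=7: ready={A,D,E,F,G} → run D
t=8: ready={A,D,E,F,G,H} → run D
t=9: ready={A,D,E,F,G,H} → run D
t=10: ready={A,E,F,G,H} → run H
t=11: ready={A,E,F,G,H} → run H
t=12: ready={A,E,F,G,H} → run H
t=13: ready={A,E,F,G,H} → run H
t=14: ready={A,E,F,G,H} → run H
t=15: ready={A,E,F,G} → run F
t=16: ready={A,E,F,G} → run F
t=17: ready={A,E,F,G} → run F
t=18: ready={A,E,G} → run G
t=19: ready={A,E,G} → run G
t=20: ready={A,E} → run E
t=21: ready={A,E} → run E
t=22: ready={A,E} → run E
t=23: ready={A} → run A
t=24: ready={A} → run A
t=25: (idle)
t=26: (idle)
t=27: (idle)
t=28: (idle)
t=29: (idle)
t=30: (idle)
t=31: (idle)
t=32: (idle)

running at tick 22 = E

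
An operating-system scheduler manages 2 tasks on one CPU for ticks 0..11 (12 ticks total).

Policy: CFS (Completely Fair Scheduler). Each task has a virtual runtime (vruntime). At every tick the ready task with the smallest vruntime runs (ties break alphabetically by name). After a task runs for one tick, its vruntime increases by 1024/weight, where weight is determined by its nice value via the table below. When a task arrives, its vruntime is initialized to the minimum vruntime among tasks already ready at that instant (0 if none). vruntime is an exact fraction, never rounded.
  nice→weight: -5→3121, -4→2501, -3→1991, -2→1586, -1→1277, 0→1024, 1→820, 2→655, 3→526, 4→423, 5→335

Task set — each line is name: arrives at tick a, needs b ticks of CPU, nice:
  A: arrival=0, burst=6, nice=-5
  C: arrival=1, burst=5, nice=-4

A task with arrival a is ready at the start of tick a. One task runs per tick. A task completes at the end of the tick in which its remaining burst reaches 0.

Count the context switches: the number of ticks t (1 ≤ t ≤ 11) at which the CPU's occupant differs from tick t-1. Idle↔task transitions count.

t=0: vr[A=0] → run A
t=1: vr[A=1024/3121 C=1024/3121] → run A
t=2: vr[A=2048/3121 C=1024/3121] → run C
t=3: vr[A=2048/3121 C=5756928/7805621] → run A
t=4: vr[A=3072/3121 C=5756928/7805621] → run C
t=5: vr[A=3072/3121 C=8952832/7805621] → run A
t=6: vr[A=4096/3121 C=8952832/7805621] → run C
t=7: vr[A=4096/3121 C=12148736/7805621] → run A
t=8: vr[A=5120/3121 C=12148736/7805621] → run C
t=9: vr[A=5120/3121 C=15344640/7805621] → run A
t=10: vr[C=15344640/7805621] → run C
t=11: (idle)

context switches = 10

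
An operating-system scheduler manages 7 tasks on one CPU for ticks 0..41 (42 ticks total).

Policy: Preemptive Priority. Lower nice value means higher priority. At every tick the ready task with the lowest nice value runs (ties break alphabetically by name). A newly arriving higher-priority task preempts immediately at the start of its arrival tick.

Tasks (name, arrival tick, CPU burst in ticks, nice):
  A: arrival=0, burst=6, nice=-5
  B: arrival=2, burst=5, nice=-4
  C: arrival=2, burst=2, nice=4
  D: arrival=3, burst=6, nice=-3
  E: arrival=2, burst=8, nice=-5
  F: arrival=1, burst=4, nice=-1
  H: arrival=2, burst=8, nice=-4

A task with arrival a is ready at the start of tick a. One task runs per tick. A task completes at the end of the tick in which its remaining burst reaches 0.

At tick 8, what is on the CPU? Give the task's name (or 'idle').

running at tick 8 = E

t=0: ready={A} → run A
t=1: ready={A,F} → run A
t=2: ready={A,B,C,E,F,H} → run A
t=3: ready={A,B,C,D,E,F,H} → run A
t=4: ready={A,B,C,D,E,F,H} → run A
t=5: ready={A,B,C,D,E,F,H} → run A
t=6: ready={B,C,D,E,F,H} → run E
t=7: ready={B,C,D,E,F,H} → run E
t=8: ready={B,C,D,E,F,H} → run E
t=9: ready={B,C,D,E,F,H} → run E
t=10: ready={B,C,D,E,F,H} → run E
t=11: ready={B,C,D,E,F,H} → run E
t=12: ready={B,C,D,E,F,H} → run E
t=13: ready={B,C,D,E,F,H} → run E
t=14: ready={B,C,D,F,H} → run B
t=15: ready={B,C,D,F,H} → run B
t=16: ready={B,C,D,F,H} → run B
t=17: ready={B,C,D,F,H} → run B
t=18: ready={B,C,D,F,H} → run B
t=19: ready={C,D,F,H} → run H
t=20: ready={C,D,F,H} → run H
t=21: ready={C,D,F,H} → run H
t=22: ready={C,D,F,H} → run H
t=23: ready={C,D,F,H} → run H
t=24: ready={C,D,F,H} → run H
t=25: ready={C,D,F,H} → run H
t=26: ready={C,D,F,H} → run H
t=27: ready={C,D,F} → run D
t=28: ready={C,D,F} → run D
t=29: ready={C,D,F} → run D
t=30: ready={C,D,F} → run D
t=31: ready={C,D,F} → run D
t=32: ready={C,D,F} → run D
t=33: ready={C,F} → run F
t=34: ready={C,F} → run F
t=35: ready={C,F} → run F
t=36: ready={C,F} → run F
t=37: ready={C} → run C
t=38: ready={C} → run C
t=39: (idle)
t=40: (idle)
t=41: (idle)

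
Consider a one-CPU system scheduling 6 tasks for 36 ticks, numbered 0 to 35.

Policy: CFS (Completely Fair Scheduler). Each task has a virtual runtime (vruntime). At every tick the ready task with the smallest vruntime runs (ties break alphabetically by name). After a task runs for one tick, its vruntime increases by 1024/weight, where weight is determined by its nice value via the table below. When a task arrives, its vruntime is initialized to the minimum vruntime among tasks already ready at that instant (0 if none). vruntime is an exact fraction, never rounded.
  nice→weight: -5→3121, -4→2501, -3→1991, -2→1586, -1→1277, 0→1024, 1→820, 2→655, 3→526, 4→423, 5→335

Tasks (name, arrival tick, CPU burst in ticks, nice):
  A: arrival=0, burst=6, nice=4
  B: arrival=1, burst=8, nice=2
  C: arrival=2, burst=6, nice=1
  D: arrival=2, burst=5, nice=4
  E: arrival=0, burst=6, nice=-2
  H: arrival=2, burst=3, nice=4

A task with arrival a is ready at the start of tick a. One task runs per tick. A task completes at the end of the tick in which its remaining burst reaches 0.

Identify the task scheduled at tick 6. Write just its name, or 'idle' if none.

t=0: vr[A=0 E=0] → run A
t=1: vr[A=1024/423 B=0 E=0] → run B
t=2: vr[A=1024/423 B=1024/655 C=0 D=0 E=0 H=0] → run C
t=3: vr[A=1024/423 B=1024/655 C=256/205 D=0 E=0 H=0] → run D
t=4: vr[A=1024/423 B=1024/655 C=256/205 D=1024/423 E=0 H=0] → run E
t=5: vr[A=1024/423 B=1024/655 C=256/205 D=1024/423 E=512/793 H=0] → run H
t=6: vr[A=1024/423 B=1024/655 C=256/205 D=1024/423 E=512/793 H=1024/423] → run E
t=7: vr[A=1024/423 B=1024/655 C=256/205 D=1024/423 E=1024/793 H=1024/423] → run C
t=8: vr[A=1024/423 B=1024/655 C=512/205 D=1024/423 E=1024/793 H=1024/423] → run E
t=9: vr[A=1024/423 B=1024/655 C=512/205 D=1024/423 E=1536/793 H=1024/423] → run B
t=10: vr[A=1024/423 B=2048/655 C=512/205 D=1024/423 E=1536/793 H=1024/423] → run E
t=11: vr[A=1024/423 B=2048/655 C=512/205 D=1024/423 E=2048/793 H=1024/423] → run A
t=12: vr[A=2048/423 B=2048/655 C=512/205 D=1024/423 E=2048/793 H=1024/423] → run D
t=13: vr[A=2048/423 B=2048/655 C=512/205 D=2048/423 E=2048/793 H=1024/423] → run H
t=14: vr[A=2048/423 B=2048/655 C=512/205 D=2048/423 E=2048/793 H=2048/423] → run C
t=15: vr[A=2048/423 B=2048/655 C=768/205 D=2048/423 E=2048/793 H=2048/423] → run E
t=16: vr[A=2048/423 B=2048/655 C=768/205 D=2048/423 E=2560/793 H=2048/423] → run B
t=17: vr[A=2048/423 B=3072/655 C=768/205 D=2048/423 E=2560/793 H=2048/423] → run E
t=18: vr[A=2048/423 B=3072/655 C=768/205 D=2048/423 H=2048/423] → run C
t=19: vr[A=2048/423 B=3072/655 C=1024/205 D=2048/423 H=2048/423] → run B
t=20: vr[A=2048/423 B=4096/655 C=1024/205 D=2048/423 H=2048/423] → run A
t=21: vr[A=1024/141 B=4096/655 C=1024/205 D=2048/423 H=2048/423] → run D
t=22: vr[A=1024/141 B=4096/655 C=1024/205 D=1024/141 H=2048/423] → run H
t=23: vr[A=1024/141 B=4096/655 C=1024/205 D=1024/141] → run C
t=24: vr[A=1024/141 B=4096/655 C=256/41 D=1024/141] → run C
t=25: vr[A=1024/141 B=4096/655 D=1024/141] → run B
t=26: vr[A=1024/141 B=1024/131 D=1024/141] → run A
t=27: vr[A=4096/423 B=1024/131 D=1024/141] → run D
t=28: vr[A=4096/423 B=1024/131 D=4096/423] → run B
t=29: vr[A=4096/423 B=6144/655 D=4096/423] → run B
t=30: vr[A=4096/423 B=7168/655 D=4096/423] → run A
t=31: vr[A=5120/423 B=7168/655 D=4096/423] → run D
t=32: vr[A=5120/423 B=7168/655] → run B
t=33: vr[A=5120/423] → run A
t=34: (idle)
t=35: (idle)

running at tick 6 = E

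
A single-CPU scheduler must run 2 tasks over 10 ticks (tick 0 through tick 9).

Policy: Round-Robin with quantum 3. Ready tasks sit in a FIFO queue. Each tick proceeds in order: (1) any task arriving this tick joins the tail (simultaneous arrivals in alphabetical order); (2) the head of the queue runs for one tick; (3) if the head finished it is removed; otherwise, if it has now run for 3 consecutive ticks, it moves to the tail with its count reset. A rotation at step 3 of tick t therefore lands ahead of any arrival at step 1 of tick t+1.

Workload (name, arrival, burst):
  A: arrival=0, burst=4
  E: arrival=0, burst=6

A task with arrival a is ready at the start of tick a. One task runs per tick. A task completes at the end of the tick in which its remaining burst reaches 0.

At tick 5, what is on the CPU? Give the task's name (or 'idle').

running at tick 5 = E

t=0: queue=[A,E] q_used=0 → run A
t=1: queue=[A,E] q_used=1 → run A
t=2: queue=[A,E] q_used=2 → run A
t=3: queue=[E,A] q_used=0 → run E
t=4: queue=[E,A] q_used=1 → run E
t=5: queue=[E,A] q_used=2 → run E
t=6: queue=[A,E] q_used=0 → run A
t=7: queue=[E] q_used=0 → run E
t=8: queue=[E] q_used=1 → run E
t=9: queue=[E] q_used=2 → run E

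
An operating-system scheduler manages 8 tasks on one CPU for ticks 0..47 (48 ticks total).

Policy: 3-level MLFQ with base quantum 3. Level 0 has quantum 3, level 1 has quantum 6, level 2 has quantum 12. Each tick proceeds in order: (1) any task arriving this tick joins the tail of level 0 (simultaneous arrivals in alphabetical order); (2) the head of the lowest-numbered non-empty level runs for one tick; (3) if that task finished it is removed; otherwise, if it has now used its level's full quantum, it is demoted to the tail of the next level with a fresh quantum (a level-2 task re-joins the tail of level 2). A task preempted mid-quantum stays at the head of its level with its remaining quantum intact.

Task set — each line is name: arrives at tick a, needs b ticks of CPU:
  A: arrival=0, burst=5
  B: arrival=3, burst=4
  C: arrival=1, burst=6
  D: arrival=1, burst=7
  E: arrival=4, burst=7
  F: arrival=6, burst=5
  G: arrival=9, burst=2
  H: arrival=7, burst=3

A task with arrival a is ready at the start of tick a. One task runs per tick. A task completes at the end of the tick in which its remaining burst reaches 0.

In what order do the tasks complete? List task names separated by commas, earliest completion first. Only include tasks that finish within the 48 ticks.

completion order = H, G, A, C, D, B, E, F

t=0: L0/L1/L2 = A/-/- → run A
t=1: L0/L1/L2 = ACD/-/- → run A
t=2: L0/L1/L2 = ACD/-/- → run A
t=3: L0/L1/L2 = CDB/A/- → run C
t=4: L0/L1/L2 = CDBE/A/- → run C
t=5: L0/L1/L2 = CDBE/A/- → run C
t=6: L0/L1/L2 = DBEF/AC/- → run D
t=7: L0/L1/L2 = DBEFH/AC/- → run D
t=8: L0/L1/L2 = DBEFH/AC/- → run D
t=9: L0/L1/L2 = BEFHG/ACD/- → run B
t=10: L0/L1/L2 = BEFHG/ACD/- → run B
t=11: L0/L1/L2 = BEFHG/ACD/- → run B
t=12: L0/L1/L2 = EFHG/ACDB/- → run E
t=13: L0/L1/L2 = EFHG/ACDB/- → run E
t=14: L0/L1/L2 = EFHG/ACDB/- → run E
t=15: L0/L1/L2 = FHG/ACDBE/- → run F
t=16: L0/L1/L2 = FHG/ACDBE/- → run F
t=17: L0/L1/L2 = FHG/ACDBE/- → run F
t=18: L0/L1/L2 = HG/ACDBEF/- → run H
t=19: L0/L1/L2 = HG/ACDBEF/- → run H
t=20: L0/L1/L2 = HG/ACDBEF/- → run H
t=21: L0/L1/L2 = G/ACDBEF/- → run G
t=22: L0/L1/L2 = G/ACDBEF/- → run G
t=23: L0/L1/L2 = -/ACDBEF/- → run A
t=24: L0/L1/L2 = -/ACDBEF/- → run A
t=25: L0/L1/L2 = -/CDBEF/- → run C
t=26: L0/L1/L2 = -/CDBEF/- → run C
t=27: L0/L1/L2 = -/CDBEF/- → run C
t=28: L0/L1/L2 = -/DBEF/- → run D
t=29: L0/L1/L2 = -/DBEF/- → run D
t=30: L0/L1/L2 = -/DBEF/- → run D
t=31: L0/L1/L2 = -/DBEF/- → run D
t=32: L0/L1/L2 = -/BEF/- → run B
t=33: L0/L1/L2 = -/EF/- → run E
t=34: L0/L1/L2 = -/EF/- → run E
t=35: L0/L1/L2 = -/EF/- → run E
t=36: L0/L1/L2 = -/EF/- → run E
t=37: L0/L1/L2 = -/F/- → run F
t=38: L0/L1/L2 = -/F/- → run F
t=39: (idle)
t=40: (idle)
t=41: (idle)
t=42: (idle)
t=43: (idle)
t=44: (idle)
t=45: (idle)
t=46: (idle)
t=47: (idle)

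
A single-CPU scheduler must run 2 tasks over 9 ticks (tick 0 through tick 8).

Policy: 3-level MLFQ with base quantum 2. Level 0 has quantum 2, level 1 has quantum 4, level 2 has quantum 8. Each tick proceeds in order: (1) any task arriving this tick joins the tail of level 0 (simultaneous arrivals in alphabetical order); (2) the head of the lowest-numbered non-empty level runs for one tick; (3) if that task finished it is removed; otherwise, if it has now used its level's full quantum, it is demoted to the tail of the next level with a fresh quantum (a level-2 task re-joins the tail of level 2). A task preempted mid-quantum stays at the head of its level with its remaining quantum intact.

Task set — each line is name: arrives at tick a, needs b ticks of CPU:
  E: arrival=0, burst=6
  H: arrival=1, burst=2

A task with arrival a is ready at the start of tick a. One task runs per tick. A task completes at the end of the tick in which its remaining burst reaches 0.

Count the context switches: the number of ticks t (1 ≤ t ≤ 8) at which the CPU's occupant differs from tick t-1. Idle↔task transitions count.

context switches = 3

t=0: L0/L1/L2 = E/-/- → run E
t=1: L0/L1/L2 = EH/-/- → run E
t=2: L0/L1/L2 = H/E/- → run H
t=3: L0/L1/L2 = H/E/- → run H
t=4: L0/L1/L2 = -/E/- → run E
t=5: L0/L1/L2 = -/E/- → run E
t=6: L0/L1/L2 = -/E/- → run E
t=7: L0/L1/L2 = -/E/- → run E
t=8: (idle)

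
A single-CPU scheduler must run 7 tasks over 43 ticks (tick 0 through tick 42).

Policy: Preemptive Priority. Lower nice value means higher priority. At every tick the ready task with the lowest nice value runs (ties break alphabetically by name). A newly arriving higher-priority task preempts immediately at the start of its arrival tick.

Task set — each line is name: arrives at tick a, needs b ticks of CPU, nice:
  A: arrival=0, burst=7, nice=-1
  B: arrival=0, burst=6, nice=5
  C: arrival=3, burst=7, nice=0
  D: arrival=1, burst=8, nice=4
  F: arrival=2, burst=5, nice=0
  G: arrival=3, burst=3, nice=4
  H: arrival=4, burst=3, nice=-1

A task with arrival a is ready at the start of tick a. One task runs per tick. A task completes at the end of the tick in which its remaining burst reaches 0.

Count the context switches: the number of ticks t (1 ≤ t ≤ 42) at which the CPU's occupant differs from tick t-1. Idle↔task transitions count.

context switches = 7

t=0: ready={A,B} → run A
t=1: ready={A,B,D} → run A
t=2: ready={A,B,D,F} → run A
t=3: ready={A,B,C,D,F,G} → run A
t=4: ready={A,B,C,D,F,G,H} → run A
t=5: ready={A,B,C,D,F,G,H} → run A
t=6: ready={A,B,C,D,F,G,H} → run A
t=7: ready={B,C,D,F,G,H} → run H
t=8: ready={B,C,D,F,G,H} → run H
t=9: ready={B,C,D,F,G,H} → run H
t=10: ready={B,C,D,F,G} → run C
t=11: ready={B,C,D,F,G} → run C
t=12: ready={B,C,D,F,G} → run C
t=13: ready={B,C,D,F,G} → run C
t=14: ready={B,C,D,F,G} → run C
t=15: ready={B,C,D,F,G} → run C
t=16: ready={B,C,D,F,G} → run C
t=17: ready={B,D,F,G} → run F
t=18: ready={B,D,F,G} → run F
t=19: ready={B,D,F,G} → run F
t=20: ready={B,D,F,G} → run F
t=21: ready={B,D,F,G} → run F
t=22: ready={B,D,G} → run D
t=23: ready={B,D,G} → run D
t=24: ready={B,D,G} → run D
t=25: ready={B,D,G} → run D
t=26: ready={B,D,G} → run D
t=27: ready={B,D,G} → run D
t=28: ready={B,D,G} → run D
t=29: ready={B,D,G} → run D
t=30: ready={B,G} → run G
t=31: ready={B,G} → run G
t=32: ready={B,G} → run G
t=33: ready={B} → run B
t=34: ready={B} → run B
t=35: ready={B} → run B
t=36: ready={B} → run B
t=37: ready={B} → run B
t=38: ready={B} → run B
t=39: (idle)
t=40: (idle)
t=41: (idle)
t=42: (idle)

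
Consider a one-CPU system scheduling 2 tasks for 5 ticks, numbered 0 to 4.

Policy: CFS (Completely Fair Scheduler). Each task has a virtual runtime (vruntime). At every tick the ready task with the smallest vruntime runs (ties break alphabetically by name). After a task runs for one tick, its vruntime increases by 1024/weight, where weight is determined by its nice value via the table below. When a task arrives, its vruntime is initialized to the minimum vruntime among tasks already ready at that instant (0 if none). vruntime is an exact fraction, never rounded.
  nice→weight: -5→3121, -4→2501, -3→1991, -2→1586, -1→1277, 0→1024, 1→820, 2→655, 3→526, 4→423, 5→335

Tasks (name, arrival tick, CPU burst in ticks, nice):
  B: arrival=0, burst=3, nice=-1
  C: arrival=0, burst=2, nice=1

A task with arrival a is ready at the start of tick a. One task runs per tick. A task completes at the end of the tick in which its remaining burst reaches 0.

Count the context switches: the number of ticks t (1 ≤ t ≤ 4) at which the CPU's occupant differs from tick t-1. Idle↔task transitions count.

t=0: vr[B=0 C=0] → run B
t=1: vr[B=1024/1277 C=0] → run C
t=2: vr[B=1024/1277 C=256/205] → run B
t=3: vr[B=2048/1277 C=256/205] → run C
t=4: vr[B=2048/1277] → run B

context switches = 4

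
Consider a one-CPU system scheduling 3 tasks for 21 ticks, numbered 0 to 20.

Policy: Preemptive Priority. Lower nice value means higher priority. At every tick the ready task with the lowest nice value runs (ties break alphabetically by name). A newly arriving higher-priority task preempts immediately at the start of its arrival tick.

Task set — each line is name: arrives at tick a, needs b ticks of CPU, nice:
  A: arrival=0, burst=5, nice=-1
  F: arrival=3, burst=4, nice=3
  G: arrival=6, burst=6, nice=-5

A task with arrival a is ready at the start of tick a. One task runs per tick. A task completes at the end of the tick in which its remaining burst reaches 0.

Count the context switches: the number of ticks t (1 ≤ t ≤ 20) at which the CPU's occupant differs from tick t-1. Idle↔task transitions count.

t=0: ready={A} → run A
t=1: ready={A} → run A
t=2: ready={A} → run A
t=3: ready={A,F} → run A
t=4: ready={A,F} → run A
t=5: ready={F} → run F
t=6: ready={F,G} → run G
t=7: ready={F,G} → run G
t=8: ready={F,G} → run G
t=9: ready={F,G} → run G
t=10: ready={F,G} → run G
t=11: ready={F,G} → run G
t=12: ready={F} → run F
t=13: ready={F} → run F
t=14: ready={F} → run F
t=15: (idle)
t=16: (idle)
t=17: (idle)
t=18: (idle)
t=19: (idle)
t=20: (idle)

context switches = 4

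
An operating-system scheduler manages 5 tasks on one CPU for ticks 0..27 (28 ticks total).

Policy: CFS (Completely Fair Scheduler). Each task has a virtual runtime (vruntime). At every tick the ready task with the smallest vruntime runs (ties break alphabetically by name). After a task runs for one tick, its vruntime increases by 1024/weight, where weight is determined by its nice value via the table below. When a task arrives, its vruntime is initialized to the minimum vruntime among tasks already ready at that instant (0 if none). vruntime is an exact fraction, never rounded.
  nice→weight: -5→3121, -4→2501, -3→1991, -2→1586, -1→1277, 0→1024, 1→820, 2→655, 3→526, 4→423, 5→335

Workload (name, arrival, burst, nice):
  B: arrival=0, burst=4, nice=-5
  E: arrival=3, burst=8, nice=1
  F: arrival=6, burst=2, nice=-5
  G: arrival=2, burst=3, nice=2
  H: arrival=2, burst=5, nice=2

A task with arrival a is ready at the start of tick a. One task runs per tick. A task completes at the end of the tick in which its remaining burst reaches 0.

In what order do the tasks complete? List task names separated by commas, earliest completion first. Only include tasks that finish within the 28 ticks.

t=0: vr[B=0] → run B
t=1: vr[B=1024/3121] → run B
t=2: vr[B=2048/3121 G=2048/3121 H=2048/3121] → run B
t=3: vr[B=3072/3121 E=2048/3121 G=2048/3121 H=2048/3121] → run E
t=4: vr[B=3072/3121 E=1218816/639805 G=2048/3121 H=2048/3121] → run G
t=5: vr[B=3072/3121 E=1218816/639805 G=4537344/2044255 H=2048/3121] → run H
t=6: vr[B=3072/3121 E=1218816/639805 F=3072/3121 G=4537344/2044255 H=4537344/2044255] → run B
t=7: vr[E=1218816/639805 F=3072/3121 G=4537344/2044255 H=4537344/2044255] → run F
t=8: vr[E=1218816/639805 F=4096/3121 G=4537344/2044255 H=4537344/2044255] → run F
t=9: vr[E=1218816/639805 G=4537344/2044255 H=4537344/2044255] → run E
t=10: vr[E=2017792/639805 G=4537344/2044255 H=4537344/2044255] → run G
t=11: vr[E=2017792/639805 G=7733248/2044255 H=4537344/2044255] → run H
t=12: vr[E=2017792/639805 G=7733248/2044255 H=7733248/2044255] → run E
t=13: vr[E=2816768/639805 G=7733248/2044255 H=7733248/2044255] → run G
t=14: vr[E=2816768/639805 H=7733248/2044255] → run H
t=15: vr[E=2816768/639805 H=10929152/2044255] → run E
t=16: vr[E=3615744/639805 H=10929152/2044255] → run H
t=17: vr[E=3615744/639805 H=14125056/2044255] → run E
t=18: vr[E=882944/127961 H=14125056/2044255] → run E
t=19: vr[E=5213696/639805 H=14125056/2044255] → run H
t=20: vr[E=5213696/639805] → run E
t=21: vr[E=6012672/639805] → run E
t=22: (idle)
t=23: (idle)
t=24: (idle)
t=25: (idle)
t=26: (idle)
t=27: (idle)

completion order = B, F, G, H, E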